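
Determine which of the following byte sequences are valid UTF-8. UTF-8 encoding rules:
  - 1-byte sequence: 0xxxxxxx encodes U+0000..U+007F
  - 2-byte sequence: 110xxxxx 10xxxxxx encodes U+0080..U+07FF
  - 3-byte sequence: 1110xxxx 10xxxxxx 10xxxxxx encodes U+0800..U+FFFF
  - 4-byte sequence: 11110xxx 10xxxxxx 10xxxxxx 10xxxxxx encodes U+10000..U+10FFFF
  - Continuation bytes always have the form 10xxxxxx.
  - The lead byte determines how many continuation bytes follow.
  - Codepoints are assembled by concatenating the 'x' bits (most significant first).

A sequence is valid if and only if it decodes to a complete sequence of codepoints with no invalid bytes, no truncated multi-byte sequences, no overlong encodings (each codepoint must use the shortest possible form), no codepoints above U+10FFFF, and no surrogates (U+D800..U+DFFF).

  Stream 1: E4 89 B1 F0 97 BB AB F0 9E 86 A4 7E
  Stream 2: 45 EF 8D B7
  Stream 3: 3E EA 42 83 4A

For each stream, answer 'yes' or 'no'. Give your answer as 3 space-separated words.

Stream 1: decodes cleanly. VALID
Stream 2: decodes cleanly. VALID
Stream 3: error at byte offset 2. INVALID

Answer: yes yes no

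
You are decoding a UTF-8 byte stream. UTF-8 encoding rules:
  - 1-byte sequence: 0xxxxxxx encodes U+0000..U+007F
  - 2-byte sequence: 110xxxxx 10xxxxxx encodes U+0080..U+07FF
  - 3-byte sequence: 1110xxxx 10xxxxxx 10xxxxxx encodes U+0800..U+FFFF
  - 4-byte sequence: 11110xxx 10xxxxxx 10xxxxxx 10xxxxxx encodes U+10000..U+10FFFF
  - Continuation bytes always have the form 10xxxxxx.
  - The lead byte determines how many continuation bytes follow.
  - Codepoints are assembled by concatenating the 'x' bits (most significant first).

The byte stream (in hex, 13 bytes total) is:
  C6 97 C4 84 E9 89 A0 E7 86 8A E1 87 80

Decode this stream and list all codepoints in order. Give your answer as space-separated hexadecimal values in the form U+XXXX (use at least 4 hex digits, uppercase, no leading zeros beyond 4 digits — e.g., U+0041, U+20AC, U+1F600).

Byte[0]=C6: 2-byte lead, need 1 cont bytes. acc=0x6
Byte[1]=97: continuation. acc=(acc<<6)|0x17=0x197
Completed: cp=U+0197 (starts at byte 0)
Byte[2]=C4: 2-byte lead, need 1 cont bytes. acc=0x4
Byte[3]=84: continuation. acc=(acc<<6)|0x04=0x104
Completed: cp=U+0104 (starts at byte 2)
Byte[4]=E9: 3-byte lead, need 2 cont bytes. acc=0x9
Byte[5]=89: continuation. acc=(acc<<6)|0x09=0x249
Byte[6]=A0: continuation. acc=(acc<<6)|0x20=0x9260
Completed: cp=U+9260 (starts at byte 4)
Byte[7]=E7: 3-byte lead, need 2 cont bytes. acc=0x7
Byte[8]=86: continuation. acc=(acc<<6)|0x06=0x1C6
Byte[9]=8A: continuation. acc=(acc<<6)|0x0A=0x718A
Completed: cp=U+718A (starts at byte 7)
Byte[10]=E1: 3-byte lead, need 2 cont bytes. acc=0x1
Byte[11]=87: continuation. acc=(acc<<6)|0x07=0x47
Byte[12]=80: continuation. acc=(acc<<6)|0x00=0x11C0
Completed: cp=U+11C0 (starts at byte 10)

Answer: U+0197 U+0104 U+9260 U+718A U+11C0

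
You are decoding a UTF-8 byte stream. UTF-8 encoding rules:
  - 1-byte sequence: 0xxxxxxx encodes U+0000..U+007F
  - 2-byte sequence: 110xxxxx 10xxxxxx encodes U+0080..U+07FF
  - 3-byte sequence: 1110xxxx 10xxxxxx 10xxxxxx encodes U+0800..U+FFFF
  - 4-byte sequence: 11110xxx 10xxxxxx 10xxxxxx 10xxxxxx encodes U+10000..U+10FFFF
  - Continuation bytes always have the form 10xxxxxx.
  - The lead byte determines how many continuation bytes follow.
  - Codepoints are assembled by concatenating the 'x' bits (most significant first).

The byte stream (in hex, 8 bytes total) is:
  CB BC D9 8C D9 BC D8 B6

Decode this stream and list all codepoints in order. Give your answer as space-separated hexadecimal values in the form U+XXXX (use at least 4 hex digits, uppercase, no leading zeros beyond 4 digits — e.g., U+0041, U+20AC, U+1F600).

Byte[0]=CB: 2-byte lead, need 1 cont bytes. acc=0xB
Byte[1]=BC: continuation. acc=(acc<<6)|0x3C=0x2FC
Completed: cp=U+02FC (starts at byte 0)
Byte[2]=D9: 2-byte lead, need 1 cont bytes. acc=0x19
Byte[3]=8C: continuation. acc=(acc<<6)|0x0C=0x64C
Completed: cp=U+064C (starts at byte 2)
Byte[4]=D9: 2-byte lead, need 1 cont bytes. acc=0x19
Byte[5]=BC: continuation. acc=(acc<<6)|0x3C=0x67C
Completed: cp=U+067C (starts at byte 4)
Byte[6]=D8: 2-byte lead, need 1 cont bytes. acc=0x18
Byte[7]=B6: continuation. acc=(acc<<6)|0x36=0x636
Completed: cp=U+0636 (starts at byte 6)

Answer: U+02FC U+064C U+067C U+0636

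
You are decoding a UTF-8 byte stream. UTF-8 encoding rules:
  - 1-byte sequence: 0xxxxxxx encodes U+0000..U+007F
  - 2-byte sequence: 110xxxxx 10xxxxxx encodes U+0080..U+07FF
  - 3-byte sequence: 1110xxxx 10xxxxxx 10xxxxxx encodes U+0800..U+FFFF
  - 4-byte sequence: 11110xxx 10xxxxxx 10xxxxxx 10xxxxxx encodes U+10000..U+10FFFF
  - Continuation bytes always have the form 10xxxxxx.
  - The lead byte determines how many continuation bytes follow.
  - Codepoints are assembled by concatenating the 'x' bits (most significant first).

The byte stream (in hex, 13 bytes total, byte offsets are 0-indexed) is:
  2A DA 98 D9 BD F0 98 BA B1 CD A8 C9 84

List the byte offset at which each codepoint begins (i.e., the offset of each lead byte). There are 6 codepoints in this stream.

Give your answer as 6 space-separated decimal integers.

Answer: 0 1 3 5 9 11

Derivation:
Byte[0]=2A: 1-byte ASCII. cp=U+002A
Byte[1]=DA: 2-byte lead, need 1 cont bytes. acc=0x1A
Byte[2]=98: continuation. acc=(acc<<6)|0x18=0x698
Completed: cp=U+0698 (starts at byte 1)
Byte[3]=D9: 2-byte lead, need 1 cont bytes. acc=0x19
Byte[4]=BD: continuation. acc=(acc<<6)|0x3D=0x67D
Completed: cp=U+067D (starts at byte 3)
Byte[5]=F0: 4-byte lead, need 3 cont bytes. acc=0x0
Byte[6]=98: continuation. acc=(acc<<6)|0x18=0x18
Byte[7]=BA: continuation. acc=(acc<<6)|0x3A=0x63A
Byte[8]=B1: continuation. acc=(acc<<6)|0x31=0x18EB1
Completed: cp=U+18EB1 (starts at byte 5)
Byte[9]=CD: 2-byte lead, need 1 cont bytes. acc=0xD
Byte[10]=A8: continuation. acc=(acc<<6)|0x28=0x368
Completed: cp=U+0368 (starts at byte 9)
Byte[11]=C9: 2-byte lead, need 1 cont bytes. acc=0x9
Byte[12]=84: continuation. acc=(acc<<6)|0x04=0x244
Completed: cp=U+0244 (starts at byte 11)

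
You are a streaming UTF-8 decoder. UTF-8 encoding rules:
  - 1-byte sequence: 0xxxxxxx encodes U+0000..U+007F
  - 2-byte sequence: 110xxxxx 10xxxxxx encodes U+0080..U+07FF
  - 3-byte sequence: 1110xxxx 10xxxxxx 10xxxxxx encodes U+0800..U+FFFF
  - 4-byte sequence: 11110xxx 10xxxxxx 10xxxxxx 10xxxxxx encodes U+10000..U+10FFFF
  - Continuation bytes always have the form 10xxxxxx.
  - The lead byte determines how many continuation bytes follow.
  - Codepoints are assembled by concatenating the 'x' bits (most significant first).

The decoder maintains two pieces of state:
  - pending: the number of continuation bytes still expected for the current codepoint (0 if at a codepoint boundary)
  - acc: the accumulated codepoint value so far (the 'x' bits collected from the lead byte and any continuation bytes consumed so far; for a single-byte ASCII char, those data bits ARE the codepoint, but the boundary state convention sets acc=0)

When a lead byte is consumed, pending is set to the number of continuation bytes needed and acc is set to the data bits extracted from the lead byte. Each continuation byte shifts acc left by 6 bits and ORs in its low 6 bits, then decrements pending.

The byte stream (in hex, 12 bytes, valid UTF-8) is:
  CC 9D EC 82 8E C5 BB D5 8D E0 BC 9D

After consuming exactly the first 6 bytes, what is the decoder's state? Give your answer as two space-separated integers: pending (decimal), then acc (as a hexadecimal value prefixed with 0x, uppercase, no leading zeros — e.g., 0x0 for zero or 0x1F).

Answer: 1 0x5

Derivation:
Byte[0]=CC: 2-byte lead. pending=1, acc=0xC
Byte[1]=9D: continuation. acc=(acc<<6)|0x1D=0x31D, pending=0
Byte[2]=EC: 3-byte lead. pending=2, acc=0xC
Byte[3]=82: continuation. acc=(acc<<6)|0x02=0x302, pending=1
Byte[4]=8E: continuation. acc=(acc<<6)|0x0E=0xC08E, pending=0
Byte[5]=C5: 2-byte lead. pending=1, acc=0x5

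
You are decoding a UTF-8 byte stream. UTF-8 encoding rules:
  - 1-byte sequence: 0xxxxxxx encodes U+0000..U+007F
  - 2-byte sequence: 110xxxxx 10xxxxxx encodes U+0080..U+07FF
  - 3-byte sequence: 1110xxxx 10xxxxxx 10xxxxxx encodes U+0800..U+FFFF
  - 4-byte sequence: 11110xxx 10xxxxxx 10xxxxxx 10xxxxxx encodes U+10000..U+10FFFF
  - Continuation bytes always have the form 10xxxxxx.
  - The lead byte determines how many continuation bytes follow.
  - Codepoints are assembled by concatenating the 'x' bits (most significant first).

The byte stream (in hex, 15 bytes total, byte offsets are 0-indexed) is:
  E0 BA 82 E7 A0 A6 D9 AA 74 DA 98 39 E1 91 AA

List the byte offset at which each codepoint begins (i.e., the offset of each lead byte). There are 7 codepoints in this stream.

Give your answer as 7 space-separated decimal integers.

Answer: 0 3 6 8 9 11 12

Derivation:
Byte[0]=E0: 3-byte lead, need 2 cont bytes. acc=0x0
Byte[1]=BA: continuation. acc=(acc<<6)|0x3A=0x3A
Byte[2]=82: continuation. acc=(acc<<6)|0x02=0xE82
Completed: cp=U+0E82 (starts at byte 0)
Byte[3]=E7: 3-byte lead, need 2 cont bytes. acc=0x7
Byte[4]=A0: continuation. acc=(acc<<6)|0x20=0x1E0
Byte[5]=A6: continuation. acc=(acc<<6)|0x26=0x7826
Completed: cp=U+7826 (starts at byte 3)
Byte[6]=D9: 2-byte lead, need 1 cont bytes. acc=0x19
Byte[7]=AA: continuation. acc=(acc<<6)|0x2A=0x66A
Completed: cp=U+066A (starts at byte 6)
Byte[8]=74: 1-byte ASCII. cp=U+0074
Byte[9]=DA: 2-byte lead, need 1 cont bytes. acc=0x1A
Byte[10]=98: continuation. acc=(acc<<6)|0x18=0x698
Completed: cp=U+0698 (starts at byte 9)
Byte[11]=39: 1-byte ASCII. cp=U+0039
Byte[12]=E1: 3-byte lead, need 2 cont bytes. acc=0x1
Byte[13]=91: continuation. acc=(acc<<6)|0x11=0x51
Byte[14]=AA: continuation. acc=(acc<<6)|0x2A=0x146A
Completed: cp=U+146A (starts at byte 12)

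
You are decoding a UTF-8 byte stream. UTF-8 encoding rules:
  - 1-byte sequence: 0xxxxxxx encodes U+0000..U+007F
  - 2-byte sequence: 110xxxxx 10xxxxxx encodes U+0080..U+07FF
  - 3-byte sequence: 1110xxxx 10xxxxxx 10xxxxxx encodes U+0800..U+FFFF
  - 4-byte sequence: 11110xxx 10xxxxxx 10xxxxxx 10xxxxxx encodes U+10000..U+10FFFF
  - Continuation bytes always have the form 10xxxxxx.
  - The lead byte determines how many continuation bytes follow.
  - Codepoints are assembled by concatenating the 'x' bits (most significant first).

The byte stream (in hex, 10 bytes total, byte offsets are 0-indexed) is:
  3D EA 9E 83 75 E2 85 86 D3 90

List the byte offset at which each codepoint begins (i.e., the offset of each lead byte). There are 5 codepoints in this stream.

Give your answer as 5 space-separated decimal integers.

Byte[0]=3D: 1-byte ASCII. cp=U+003D
Byte[1]=EA: 3-byte lead, need 2 cont bytes. acc=0xA
Byte[2]=9E: continuation. acc=(acc<<6)|0x1E=0x29E
Byte[3]=83: continuation. acc=(acc<<6)|0x03=0xA783
Completed: cp=U+A783 (starts at byte 1)
Byte[4]=75: 1-byte ASCII. cp=U+0075
Byte[5]=E2: 3-byte lead, need 2 cont bytes. acc=0x2
Byte[6]=85: continuation. acc=(acc<<6)|0x05=0x85
Byte[7]=86: continuation. acc=(acc<<6)|0x06=0x2146
Completed: cp=U+2146 (starts at byte 5)
Byte[8]=D3: 2-byte lead, need 1 cont bytes. acc=0x13
Byte[9]=90: continuation. acc=(acc<<6)|0x10=0x4D0
Completed: cp=U+04D0 (starts at byte 8)

Answer: 0 1 4 5 8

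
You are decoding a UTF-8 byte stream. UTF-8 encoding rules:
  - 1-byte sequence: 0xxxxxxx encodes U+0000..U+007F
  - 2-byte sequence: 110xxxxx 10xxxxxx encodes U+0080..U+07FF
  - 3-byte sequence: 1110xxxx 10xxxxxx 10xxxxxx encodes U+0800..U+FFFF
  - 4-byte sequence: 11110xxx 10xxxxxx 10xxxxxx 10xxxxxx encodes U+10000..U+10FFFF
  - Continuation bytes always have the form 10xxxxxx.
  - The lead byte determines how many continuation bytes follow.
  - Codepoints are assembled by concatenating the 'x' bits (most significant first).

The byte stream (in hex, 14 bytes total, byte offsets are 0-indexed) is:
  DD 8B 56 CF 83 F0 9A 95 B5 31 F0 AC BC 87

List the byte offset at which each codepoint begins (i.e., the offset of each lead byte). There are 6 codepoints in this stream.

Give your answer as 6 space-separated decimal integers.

Answer: 0 2 3 5 9 10

Derivation:
Byte[0]=DD: 2-byte lead, need 1 cont bytes. acc=0x1D
Byte[1]=8B: continuation. acc=(acc<<6)|0x0B=0x74B
Completed: cp=U+074B (starts at byte 0)
Byte[2]=56: 1-byte ASCII. cp=U+0056
Byte[3]=CF: 2-byte lead, need 1 cont bytes. acc=0xF
Byte[4]=83: continuation. acc=(acc<<6)|0x03=0x3C3
Completed: cp=U+03C3 (starts at byte 3)
Byte[5]=F0: 4-byte lead, need 3 cont bytes. acc=0x0
Byte[6]=9A: continuation. acc=(acc<<6)|0x1A=0x1A
Byte[7]=95: continuation. acc=(acc<<6)|0x15=0x695
Byte[8]=B5: continuation. acc=(acc<<6)|0x35=0x1A575
Completed: cp=U+1A575 (starts at byte 5)
Byte[9]=31: 1-byte ASCII. cp=U+0031
Byte[10]=F0: 4-byte lead, need 3 cont bytes. acc=0x0
Byte[11]=AC: continuation. acc=(acc<<6)|0x2C=0x2C
Byte[12]=BC: continuation. acc=(acc<<6)|0x3C=0xB3C
Byte[13]=87: continuation. acc=(acc<<6)|0x07=0x2CF07
Completed: cp=U+2CF07 (starts at byte 10)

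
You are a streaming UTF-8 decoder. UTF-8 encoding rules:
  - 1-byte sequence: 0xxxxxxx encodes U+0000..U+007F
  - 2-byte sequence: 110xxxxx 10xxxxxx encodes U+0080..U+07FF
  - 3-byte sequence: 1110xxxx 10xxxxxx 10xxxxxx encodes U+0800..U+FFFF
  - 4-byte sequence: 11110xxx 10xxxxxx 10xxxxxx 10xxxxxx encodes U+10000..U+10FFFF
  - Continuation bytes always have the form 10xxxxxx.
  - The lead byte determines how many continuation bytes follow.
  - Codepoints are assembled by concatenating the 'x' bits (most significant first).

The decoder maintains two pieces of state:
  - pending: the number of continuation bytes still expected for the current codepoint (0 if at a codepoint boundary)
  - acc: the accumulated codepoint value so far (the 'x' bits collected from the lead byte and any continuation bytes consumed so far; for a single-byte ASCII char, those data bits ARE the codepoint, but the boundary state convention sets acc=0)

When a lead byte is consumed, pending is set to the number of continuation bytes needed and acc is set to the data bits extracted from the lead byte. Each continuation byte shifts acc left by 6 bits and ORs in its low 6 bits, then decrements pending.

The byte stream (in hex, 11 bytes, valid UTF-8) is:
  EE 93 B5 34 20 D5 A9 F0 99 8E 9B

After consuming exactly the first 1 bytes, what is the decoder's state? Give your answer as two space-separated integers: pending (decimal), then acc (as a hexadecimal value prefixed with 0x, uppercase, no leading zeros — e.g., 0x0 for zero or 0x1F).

Answer: 2 0xE

Derivation:
Byte[0]=EE: 3-byte lead. pending=2, acc=0xE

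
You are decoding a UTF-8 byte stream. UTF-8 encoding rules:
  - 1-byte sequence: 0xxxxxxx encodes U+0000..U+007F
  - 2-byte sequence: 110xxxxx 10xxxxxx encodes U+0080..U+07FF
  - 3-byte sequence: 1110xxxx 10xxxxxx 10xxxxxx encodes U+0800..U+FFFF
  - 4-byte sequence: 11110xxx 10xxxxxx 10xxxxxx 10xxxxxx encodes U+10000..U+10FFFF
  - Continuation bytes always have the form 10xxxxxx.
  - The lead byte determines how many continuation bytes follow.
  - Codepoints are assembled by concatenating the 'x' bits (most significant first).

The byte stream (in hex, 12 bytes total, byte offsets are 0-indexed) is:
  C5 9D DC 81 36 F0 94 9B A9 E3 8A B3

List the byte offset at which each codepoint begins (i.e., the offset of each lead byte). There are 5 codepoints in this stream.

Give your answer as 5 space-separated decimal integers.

Answer: 0 2 4 5 9

Derivation:
Byte[0]=C5: 2-byte lead, need 1 cont bytes. acc=0x5
Byte[1]=9D: continuation. acc=(acc<<6)|0x1D=0x15D
Completed: cp=U+015D (starts at byte 0)
Byte[2]=DC: 2-byte lead, need 1 cont bytes. acc=0x1C
Byte[3]=81: continuation. acc=(acc<<6)|0x01=0x701
Completed: cp=U+0701 (starts at byte 2)
Byte[4]=36: 1-byte ASCII. cp=U+0036
Byte[5]=F0: 4-byte lead, need 3 cont bytes. acc=0x0
Byte[6]=94: continuation. acc=(acc<<6)|0x14=0x14
Byte[7]=9B: continuation. acc=(acc<<6)|0x1B=0x51B
Byte[8]=A9: continuation. acc=(acc<<6)|0x29=0x146E9
Completed: cp=U+146E9 (starts at byte 5)
Byte[9]=E3: 3-byte lead, need 2 cont bytes. acc=0x3
Byte[10]=8A: continuation. acc=(acc<<6)|0x0A=0xCA
Byte[11]=B3: continuation. acc=(acc<<6)|0x33=0x32B3
Completed: cp=U+32B3 (starts at byte 9)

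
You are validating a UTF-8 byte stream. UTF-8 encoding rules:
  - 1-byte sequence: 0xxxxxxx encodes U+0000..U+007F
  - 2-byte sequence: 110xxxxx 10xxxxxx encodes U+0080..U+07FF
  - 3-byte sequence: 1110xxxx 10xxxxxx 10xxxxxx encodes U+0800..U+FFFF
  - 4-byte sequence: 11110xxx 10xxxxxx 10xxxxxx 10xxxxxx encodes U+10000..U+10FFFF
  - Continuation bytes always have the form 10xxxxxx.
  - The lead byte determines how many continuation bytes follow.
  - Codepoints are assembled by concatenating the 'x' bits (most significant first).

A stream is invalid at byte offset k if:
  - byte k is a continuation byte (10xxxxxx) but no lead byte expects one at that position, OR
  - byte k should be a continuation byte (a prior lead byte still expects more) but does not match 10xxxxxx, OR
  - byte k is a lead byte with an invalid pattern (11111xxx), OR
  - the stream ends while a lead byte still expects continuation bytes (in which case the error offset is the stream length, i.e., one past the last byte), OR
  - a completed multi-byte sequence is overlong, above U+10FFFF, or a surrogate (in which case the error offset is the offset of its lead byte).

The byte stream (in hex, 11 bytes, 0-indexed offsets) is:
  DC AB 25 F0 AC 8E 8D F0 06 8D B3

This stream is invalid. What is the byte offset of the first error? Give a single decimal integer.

Answer: 8

Derivation:
Byte[0]=DC: 2-byte lead, need 1 cont bytes. acc=0x1C
Byte[1]=AB: continuation. acc=(acc<<6)|0x2B=0x72B
Completed: cp=U+072B (starts at byte 0)
Byte[2]=25: 1-byte ASCII. cp=U+0025
Byte[3]=F0: 4-byte lead, need 3 cont bytes. acc=0x0
Byte[4]=AC: continuation. acc=(acc<<6)|0x2C=0x2C
Byte[5]=8E: continuation. acc=(acc<<6)|0x0E=0xB0E
Byte[6]=8D: continuation. acc=(acc<<6)|0x0D=0x2C38D
Completed: cp=U+2C38D (starts at byte 3)
Byte[7]=F0: 4-byte lead, need 3 cont bytes. acc=0x0
Byte[8]=06: expected 10xxxxxx continuation. INVALID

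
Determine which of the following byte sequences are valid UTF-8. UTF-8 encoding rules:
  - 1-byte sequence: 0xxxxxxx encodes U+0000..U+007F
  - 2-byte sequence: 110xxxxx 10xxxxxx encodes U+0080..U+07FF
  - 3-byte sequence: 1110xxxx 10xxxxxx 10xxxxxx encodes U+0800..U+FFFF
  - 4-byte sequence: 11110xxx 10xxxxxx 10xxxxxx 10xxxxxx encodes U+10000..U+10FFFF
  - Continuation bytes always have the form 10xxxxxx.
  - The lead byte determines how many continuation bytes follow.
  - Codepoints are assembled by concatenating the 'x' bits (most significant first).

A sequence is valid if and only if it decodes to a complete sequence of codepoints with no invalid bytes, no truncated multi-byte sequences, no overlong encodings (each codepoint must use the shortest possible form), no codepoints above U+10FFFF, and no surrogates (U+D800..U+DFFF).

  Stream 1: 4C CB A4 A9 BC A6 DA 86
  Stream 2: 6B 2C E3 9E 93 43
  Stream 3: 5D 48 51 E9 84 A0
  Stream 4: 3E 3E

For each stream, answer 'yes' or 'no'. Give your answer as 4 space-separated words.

Stream 1: error at byte offset 3. INVALID
Stream 2: decodes cleanly. VALID
Stream 3: decodes cleanly. VALID
Stream 4: decodes cleanly. VALID

Answer: no yes yes yes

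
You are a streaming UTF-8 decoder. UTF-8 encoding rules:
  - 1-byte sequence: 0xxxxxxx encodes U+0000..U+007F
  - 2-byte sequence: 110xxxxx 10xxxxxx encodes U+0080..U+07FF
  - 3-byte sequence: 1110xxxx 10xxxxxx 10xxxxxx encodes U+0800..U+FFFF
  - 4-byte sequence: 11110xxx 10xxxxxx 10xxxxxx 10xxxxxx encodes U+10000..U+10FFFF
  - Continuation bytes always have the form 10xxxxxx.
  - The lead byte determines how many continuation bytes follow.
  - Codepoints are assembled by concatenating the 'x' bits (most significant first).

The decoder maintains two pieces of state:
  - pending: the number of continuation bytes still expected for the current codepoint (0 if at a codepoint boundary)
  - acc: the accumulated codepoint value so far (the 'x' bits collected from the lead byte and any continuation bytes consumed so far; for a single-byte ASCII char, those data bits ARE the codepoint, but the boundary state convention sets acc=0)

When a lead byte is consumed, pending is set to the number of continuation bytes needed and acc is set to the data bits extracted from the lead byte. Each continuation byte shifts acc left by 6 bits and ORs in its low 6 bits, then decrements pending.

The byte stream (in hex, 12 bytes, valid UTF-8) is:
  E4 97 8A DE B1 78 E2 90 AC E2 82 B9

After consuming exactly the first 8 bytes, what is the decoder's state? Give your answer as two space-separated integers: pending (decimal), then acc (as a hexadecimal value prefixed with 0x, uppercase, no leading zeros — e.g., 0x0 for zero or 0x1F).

Byte[0]=E4: 3-byte lead. pending=2, acc=0x4
Byte[1]=97: continuation. acc=(acc<<6)|0x17=0x117, pending=1
Byte[2]=8A: continuation. acc=(acc<<6)|0x0A=0x45CA, pending=0
Byte[3]=DE: 2-byte lead. pending=1, acc=0x1E
Byte[4]=B1: continuation. acc=(acc<<6)|0x31=0x7B1, pending=0
Byte[5]=78: 1-byte. pending=0, acc=0x0
Byte[6]=E2: 3-byte lead. pending=2, acc=0x2
Byte[7]=90: continuation. acc=(acc<<6)|0x10=0x90, pending=1

Answer: 1 0x90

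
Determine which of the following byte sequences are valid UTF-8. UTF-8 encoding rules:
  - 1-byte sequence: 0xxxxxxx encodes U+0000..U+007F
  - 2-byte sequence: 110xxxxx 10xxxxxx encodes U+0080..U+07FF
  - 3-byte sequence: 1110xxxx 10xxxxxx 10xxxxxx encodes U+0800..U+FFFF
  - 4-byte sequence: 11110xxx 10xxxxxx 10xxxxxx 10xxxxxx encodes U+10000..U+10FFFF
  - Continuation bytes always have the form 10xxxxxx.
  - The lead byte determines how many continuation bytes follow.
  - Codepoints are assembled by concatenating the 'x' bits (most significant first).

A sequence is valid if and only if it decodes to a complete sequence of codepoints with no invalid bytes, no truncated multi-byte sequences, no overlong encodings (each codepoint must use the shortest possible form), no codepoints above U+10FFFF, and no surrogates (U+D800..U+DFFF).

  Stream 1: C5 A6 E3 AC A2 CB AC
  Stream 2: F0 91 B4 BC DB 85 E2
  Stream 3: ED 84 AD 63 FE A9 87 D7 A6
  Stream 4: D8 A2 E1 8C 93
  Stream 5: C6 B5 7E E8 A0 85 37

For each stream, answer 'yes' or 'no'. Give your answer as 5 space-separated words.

Answer: yes no no yes yes

Derivation:
Stream 1: decodes cleanly. VALID
Stream 2: error at byte offset 7. INVALID
Stream 3: error at byte offset 4. INVALID
Stream 4: decodes cleanly. VALID
Stream 5: decodes cleanly. VALID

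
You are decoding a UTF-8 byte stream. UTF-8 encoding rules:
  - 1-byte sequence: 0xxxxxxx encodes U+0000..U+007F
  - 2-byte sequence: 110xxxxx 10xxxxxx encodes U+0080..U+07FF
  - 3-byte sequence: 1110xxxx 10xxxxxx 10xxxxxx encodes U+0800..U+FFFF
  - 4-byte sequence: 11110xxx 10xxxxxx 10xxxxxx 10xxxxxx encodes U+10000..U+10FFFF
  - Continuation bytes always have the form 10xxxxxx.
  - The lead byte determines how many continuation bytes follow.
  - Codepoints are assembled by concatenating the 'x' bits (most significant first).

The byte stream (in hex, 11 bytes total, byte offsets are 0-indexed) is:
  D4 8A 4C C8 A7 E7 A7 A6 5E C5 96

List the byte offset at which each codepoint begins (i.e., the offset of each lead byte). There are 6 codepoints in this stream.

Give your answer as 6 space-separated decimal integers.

Answer: 0 2 3 5 8 9

Derivation:
Byte[0]=D4: 2-byte lead, need 1 cont bytes. acc=0x14
Byte[1]=8A: continuation. acc=(acc<<6)|0x0A=0x50A
Completed: cp=U+050A (starts at byte 0)
Byte[2]=4C: 1-byte ASCII. cp=U+004C
Byte[3]=C8: 2-byte lead, need 1 cont bytes. acc=0x8
Byte[4]=A7: continuation. acc=(acc<<6)|0x27=0x227
Completed: cp=U+0227 (starts at byte 3)
Byte[5]=E7: 3-byte lead, need 2 cont bytes. acc=0x7
Byte[6]=A7: continuation. acc=(acc<<6)|0x27=0x1E7
Byte[7]=A6: continuation. acc=(acc<<6)|0x26=0x79E6
Completed: cp=U+79E6 (starts at byte 5)
Byte[8]=5E: 1-byte ASCII. cp=U+005E
Byte[9]=C5: 2-byte lead, need 1 cont bytes. acc=0x5
Byte[10]=96: continuation. acc=(acc<<6)|0x16=0x156
Completed: cp=U+0156 (starts at byte 9)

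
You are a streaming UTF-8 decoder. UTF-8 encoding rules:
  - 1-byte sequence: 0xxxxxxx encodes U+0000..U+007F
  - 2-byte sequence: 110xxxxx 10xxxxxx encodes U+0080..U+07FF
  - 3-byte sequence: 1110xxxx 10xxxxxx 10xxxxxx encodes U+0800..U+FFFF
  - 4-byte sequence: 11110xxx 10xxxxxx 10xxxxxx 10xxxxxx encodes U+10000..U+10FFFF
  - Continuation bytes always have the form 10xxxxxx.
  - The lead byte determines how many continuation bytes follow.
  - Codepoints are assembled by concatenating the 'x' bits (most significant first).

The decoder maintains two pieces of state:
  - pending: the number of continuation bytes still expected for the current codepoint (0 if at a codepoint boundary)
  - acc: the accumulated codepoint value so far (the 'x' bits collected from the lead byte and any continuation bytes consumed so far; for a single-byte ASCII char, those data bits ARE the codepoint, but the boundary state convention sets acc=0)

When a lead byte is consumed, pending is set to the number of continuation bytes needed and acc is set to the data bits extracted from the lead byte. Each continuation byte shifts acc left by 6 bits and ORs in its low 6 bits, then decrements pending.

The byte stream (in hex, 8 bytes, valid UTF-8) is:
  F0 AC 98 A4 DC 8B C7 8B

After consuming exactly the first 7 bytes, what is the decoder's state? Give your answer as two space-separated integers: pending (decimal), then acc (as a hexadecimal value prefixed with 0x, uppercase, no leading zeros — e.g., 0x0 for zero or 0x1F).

Answer: 1 0x7

Derivation:
Byte[0]=F0: 4-byte lead. pending=3, acc=0x0
Byte[1]=AC: continuation. acc=(acc<<6)|0x2C=0x2C, pending=2
Byte[2]=98: continuation. acc=(acc<<6)|0x18=0xB18, pending=1
Byte[3]=A4: continuation. acc=(acc<<6)|0x24=0x2C624, pending=0
Byte[4]=DC: 2-byte lead. pending=1, acc=0x1C
Byte[5]=8B: continuation. acc=(acc<<6)|0x0B=0x70B, pending=0
Byte[6]=C7: 2-byte lead. pending=1, acc=0x7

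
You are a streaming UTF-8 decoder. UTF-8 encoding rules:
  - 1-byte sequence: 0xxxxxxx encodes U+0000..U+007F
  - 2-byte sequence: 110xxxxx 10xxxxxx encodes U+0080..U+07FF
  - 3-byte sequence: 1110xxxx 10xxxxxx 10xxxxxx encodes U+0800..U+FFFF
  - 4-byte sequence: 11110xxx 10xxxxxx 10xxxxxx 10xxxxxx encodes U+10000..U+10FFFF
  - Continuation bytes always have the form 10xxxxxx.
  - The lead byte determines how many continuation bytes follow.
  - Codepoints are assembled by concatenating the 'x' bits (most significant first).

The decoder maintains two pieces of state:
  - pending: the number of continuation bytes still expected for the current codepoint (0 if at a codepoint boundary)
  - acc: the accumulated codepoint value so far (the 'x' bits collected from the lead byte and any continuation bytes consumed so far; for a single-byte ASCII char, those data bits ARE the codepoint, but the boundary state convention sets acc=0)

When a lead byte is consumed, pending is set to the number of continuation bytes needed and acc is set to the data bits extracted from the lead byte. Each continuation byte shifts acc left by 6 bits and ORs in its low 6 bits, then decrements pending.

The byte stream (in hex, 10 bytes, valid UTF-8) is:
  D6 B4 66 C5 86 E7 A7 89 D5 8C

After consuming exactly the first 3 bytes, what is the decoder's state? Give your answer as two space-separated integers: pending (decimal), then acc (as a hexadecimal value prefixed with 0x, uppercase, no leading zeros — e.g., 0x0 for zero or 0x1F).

Byte[0]=D6: 2-byte lead. pending=1, acc=0x16
Byte[1]=B4: continuation. acc=(acc<<6)|0x34=0x5B4, pending=0
Byte[2]=66: 1-byte. pending=0, acc=0x0

Answer: 0 0x0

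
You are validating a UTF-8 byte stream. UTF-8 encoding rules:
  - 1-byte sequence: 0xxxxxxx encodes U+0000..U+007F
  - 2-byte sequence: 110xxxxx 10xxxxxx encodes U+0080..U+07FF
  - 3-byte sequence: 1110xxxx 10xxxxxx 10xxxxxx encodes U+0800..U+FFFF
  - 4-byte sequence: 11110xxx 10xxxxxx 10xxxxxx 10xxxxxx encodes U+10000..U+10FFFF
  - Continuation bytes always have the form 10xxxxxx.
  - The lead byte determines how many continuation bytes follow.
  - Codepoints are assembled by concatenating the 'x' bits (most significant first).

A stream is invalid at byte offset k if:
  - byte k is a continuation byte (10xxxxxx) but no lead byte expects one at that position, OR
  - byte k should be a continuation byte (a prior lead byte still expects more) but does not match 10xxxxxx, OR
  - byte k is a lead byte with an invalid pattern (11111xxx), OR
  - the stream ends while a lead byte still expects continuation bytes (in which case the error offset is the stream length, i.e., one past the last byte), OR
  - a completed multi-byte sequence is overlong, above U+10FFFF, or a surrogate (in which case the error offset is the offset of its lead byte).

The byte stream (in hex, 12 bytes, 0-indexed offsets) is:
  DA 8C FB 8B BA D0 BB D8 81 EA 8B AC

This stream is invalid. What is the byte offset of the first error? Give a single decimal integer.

Byte[0]=DA: 2-byte lead, need 1 cont bytes. acc=0x1A
Byte[1]=8C: continuation. acc=(acc<<6)|0x0C=0x68C
Completed: cp=U+068C (starts at byte 0)
Byte[2]=FB: INVALID lead byte (not 0xxx/110x/1110/11110)

Answer: 2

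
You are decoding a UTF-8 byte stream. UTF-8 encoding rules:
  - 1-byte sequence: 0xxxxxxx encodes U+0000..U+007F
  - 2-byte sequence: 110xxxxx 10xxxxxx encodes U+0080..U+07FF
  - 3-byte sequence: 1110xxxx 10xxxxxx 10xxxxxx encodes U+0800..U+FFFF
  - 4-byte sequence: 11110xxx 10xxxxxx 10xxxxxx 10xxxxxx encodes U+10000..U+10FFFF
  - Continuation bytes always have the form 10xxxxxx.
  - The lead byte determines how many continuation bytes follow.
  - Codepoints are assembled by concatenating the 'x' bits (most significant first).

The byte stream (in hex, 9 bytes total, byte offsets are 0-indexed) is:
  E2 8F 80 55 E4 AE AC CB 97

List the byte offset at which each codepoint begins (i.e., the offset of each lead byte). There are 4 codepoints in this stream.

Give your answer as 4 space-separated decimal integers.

Byte[0]=E2: 3-byte lead, need 2 cont bytes. acc=0x2
Byte[1]=8F: continuation. acc=(acc<<6)|0x0F=0x8F
Byte[2]=80: continuation. acc=(acc<<6)|0x00=0x23C0
Completed: cp=U+23C0 (starts at byte 0)
Byte[3]=55: 1-byte ASCII. cp=U+0055
Byte[4]=E4: 3-byte lead, need 2 cont bytes. acc=0x4
Byte[5]=AE: continuation. acc=(acc<<6)|0x2E=0x12E
Byte[6]=AC: continuation. acc=(acc<<6)|0x2C=0x4BAC
Completed: cp=U+4BAC (starts at byte 4)
Byte[7]=CB: 2-byte lead, need 1 cont bytes. acc=0xB
Byte[8]=97: continuation. acc=(acc<<6)|0x17=0x2D7
Completed: cp=U+02D7 (starts at byte 7)

Answer: 0 3 4 7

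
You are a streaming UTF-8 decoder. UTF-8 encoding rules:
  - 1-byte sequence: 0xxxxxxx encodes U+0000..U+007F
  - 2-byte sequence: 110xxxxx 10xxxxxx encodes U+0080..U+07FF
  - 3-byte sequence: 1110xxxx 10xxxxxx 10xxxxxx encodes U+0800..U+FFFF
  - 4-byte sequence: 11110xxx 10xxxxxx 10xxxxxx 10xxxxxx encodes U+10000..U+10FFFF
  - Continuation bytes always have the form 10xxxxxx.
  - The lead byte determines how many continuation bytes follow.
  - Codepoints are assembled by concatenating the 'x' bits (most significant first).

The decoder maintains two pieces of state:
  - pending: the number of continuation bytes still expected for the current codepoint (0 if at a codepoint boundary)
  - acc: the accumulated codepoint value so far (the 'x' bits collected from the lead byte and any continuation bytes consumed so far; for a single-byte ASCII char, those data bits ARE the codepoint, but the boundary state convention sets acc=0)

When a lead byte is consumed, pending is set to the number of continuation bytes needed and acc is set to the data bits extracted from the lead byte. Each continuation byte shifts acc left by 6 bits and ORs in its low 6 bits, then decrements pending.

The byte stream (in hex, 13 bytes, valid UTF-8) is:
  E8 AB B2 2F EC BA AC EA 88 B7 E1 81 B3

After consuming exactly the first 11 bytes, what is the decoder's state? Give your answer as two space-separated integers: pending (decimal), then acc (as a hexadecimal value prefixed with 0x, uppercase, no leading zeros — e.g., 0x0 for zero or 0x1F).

Byte[0]=E8: 3-byte lead. pending=2, acc=0x8
Byte[1]=AB: continuation. acc=(acc<<6)|0x2B=0x22B, pending=1
Byte[2]=B2: continuation. acc=(acc<<6)|0x32=0x8AF2, pending=0
Byte[3]=2F: 1-byte. pending=0, acc=0x0
Byte[4]=EC: 3-byte lead. pending=2, acc=0xC
Byte[5]=BA: continuation. acc=(acc<<6)|0x3A=0x33A, pending=1
Byte[6]=AC: continuation. acc=(acc<<6)|0x2C=0xCEAC, pending=0
Byte[7]=EA: 3-byte lead. pending=2, acc=0xA
Byte[8]=88: continuation. acc=(acc<<6)|0x08=0x288, pending=1
Byte[9]=B7: continuation. acc=(acc<<6)|0x37=0xA237, pending=0
Byte[10]=E1: 3-byte lead. pending=2, acc=0x1

Answer: 2 0x1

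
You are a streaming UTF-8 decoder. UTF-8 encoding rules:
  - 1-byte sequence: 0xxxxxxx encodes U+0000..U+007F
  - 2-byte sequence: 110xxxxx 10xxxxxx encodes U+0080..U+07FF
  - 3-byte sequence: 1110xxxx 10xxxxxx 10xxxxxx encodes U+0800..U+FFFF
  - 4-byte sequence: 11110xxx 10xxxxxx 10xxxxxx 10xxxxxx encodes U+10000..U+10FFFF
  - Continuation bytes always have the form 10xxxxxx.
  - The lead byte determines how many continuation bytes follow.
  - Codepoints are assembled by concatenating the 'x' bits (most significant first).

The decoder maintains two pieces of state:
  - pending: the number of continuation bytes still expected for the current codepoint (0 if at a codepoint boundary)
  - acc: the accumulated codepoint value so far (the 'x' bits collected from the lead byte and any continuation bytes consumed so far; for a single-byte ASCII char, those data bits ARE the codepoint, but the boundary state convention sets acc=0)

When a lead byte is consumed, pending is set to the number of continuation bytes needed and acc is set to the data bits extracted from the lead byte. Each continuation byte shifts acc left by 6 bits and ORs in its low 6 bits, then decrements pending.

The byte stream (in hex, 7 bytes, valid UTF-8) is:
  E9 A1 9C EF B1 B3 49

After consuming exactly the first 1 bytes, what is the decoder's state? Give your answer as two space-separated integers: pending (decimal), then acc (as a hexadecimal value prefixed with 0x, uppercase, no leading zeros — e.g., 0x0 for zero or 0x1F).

Byte[0]=E9: 3-byte lead. pending=2, acc=0x9

Answer: 2 0x9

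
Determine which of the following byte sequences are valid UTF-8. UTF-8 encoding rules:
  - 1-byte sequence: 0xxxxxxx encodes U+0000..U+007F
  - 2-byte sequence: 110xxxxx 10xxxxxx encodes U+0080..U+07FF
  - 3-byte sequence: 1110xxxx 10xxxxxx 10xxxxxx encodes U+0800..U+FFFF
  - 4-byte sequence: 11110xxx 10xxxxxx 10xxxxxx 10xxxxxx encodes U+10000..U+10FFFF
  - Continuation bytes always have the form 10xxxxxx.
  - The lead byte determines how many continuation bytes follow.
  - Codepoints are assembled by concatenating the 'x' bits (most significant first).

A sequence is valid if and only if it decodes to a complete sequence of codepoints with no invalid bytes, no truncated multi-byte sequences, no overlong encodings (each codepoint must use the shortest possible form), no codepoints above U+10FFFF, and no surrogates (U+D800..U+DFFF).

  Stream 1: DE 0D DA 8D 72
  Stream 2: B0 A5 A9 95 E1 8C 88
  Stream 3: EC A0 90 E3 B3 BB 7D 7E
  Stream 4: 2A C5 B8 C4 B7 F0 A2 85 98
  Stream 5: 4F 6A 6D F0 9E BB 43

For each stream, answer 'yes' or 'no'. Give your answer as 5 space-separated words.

Answer: no no yes yes no

Derivation:
Stream 1: error at byte offset 1. INVALID
Stream 2: error at byte offset 0. INVALID
Stream 3: decodes cleanly. VALID
Stream 4: decodes cleanly. VALID
Stream 5: error at byte offset 6. INVALID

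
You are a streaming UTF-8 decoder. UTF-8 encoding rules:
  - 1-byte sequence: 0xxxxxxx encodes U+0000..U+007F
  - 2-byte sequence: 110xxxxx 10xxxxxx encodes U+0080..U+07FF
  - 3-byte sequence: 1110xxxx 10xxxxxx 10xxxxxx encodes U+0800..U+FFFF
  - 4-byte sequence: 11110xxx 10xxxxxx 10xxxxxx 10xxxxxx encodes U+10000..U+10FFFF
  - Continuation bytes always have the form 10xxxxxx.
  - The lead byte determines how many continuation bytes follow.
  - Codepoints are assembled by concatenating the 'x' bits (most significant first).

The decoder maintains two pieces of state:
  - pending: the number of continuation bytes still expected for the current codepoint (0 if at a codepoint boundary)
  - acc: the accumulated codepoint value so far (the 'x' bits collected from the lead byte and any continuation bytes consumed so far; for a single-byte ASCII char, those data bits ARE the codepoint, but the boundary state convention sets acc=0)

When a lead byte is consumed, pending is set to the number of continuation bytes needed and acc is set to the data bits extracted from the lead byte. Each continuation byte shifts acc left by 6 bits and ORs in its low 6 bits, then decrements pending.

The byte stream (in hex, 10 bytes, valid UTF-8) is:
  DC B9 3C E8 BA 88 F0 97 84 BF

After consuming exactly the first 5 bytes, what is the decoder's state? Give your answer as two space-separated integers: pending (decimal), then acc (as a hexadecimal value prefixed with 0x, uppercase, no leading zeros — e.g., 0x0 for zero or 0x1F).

Answer: 1 0x23A

Derivation:
Byte[0]=DC: 2-byte lead. pending=1, acc=0x1C
Byte[1]=B9: continuation. acc=(acc<<6)|0x39=0x739, pending=0
Byte[2]=3C: 1-byte. pending=0, acc=0x0
Byte[3]=E8: 3-byte lead. pending=2, acc=0x8
Byte[4]=BA: continuation. acc=(acc<<6)|0x3A=0x23A, pending=1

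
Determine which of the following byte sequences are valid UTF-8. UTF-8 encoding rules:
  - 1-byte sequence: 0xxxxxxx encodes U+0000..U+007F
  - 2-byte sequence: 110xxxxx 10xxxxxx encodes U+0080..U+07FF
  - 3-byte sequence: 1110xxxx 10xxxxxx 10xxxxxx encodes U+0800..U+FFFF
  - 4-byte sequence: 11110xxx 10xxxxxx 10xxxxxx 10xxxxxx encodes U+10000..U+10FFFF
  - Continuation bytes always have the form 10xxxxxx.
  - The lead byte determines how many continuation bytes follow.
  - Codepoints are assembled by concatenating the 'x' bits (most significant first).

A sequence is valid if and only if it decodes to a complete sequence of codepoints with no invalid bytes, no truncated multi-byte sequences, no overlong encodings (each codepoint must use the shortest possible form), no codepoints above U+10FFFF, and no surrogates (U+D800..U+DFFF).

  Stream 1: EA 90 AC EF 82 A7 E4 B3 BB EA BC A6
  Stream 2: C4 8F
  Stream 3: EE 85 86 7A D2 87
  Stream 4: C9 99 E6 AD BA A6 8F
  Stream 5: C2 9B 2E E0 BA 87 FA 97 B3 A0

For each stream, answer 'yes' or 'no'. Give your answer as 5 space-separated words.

Answer: yes yes yes no no

Derivation:
Stream 1: decodes cleanly. VALID
Stream 2: decodes cleanly. VALID
Stream 3: decodes cleanly. VALID
Stream 4: error at byte offset 5. INVALID
Stream 5: error at byte offset 6. INVALID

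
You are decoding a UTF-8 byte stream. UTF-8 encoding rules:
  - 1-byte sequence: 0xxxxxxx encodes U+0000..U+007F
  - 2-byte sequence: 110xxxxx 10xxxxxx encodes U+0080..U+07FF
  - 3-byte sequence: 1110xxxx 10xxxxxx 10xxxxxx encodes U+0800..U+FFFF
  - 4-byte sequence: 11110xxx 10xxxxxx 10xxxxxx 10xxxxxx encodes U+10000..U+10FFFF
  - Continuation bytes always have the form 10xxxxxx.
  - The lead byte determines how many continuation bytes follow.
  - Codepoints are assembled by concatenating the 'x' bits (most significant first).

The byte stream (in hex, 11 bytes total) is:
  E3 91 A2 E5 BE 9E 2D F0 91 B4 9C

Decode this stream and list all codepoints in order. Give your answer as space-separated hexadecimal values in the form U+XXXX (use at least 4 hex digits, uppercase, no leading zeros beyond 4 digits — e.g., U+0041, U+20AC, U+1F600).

Answer: U+3462 U+5F9E U+002D U+11D1C

Derivation:
Byte[0]=E3: 3-byte lead, need 2 cont bytes. acc=0x3
Byte[1]=91: continuation. acc=(acc<<6)|0x11=0xD1
Byte[2]=A2: continuation. acc=(acc<<6)|0x22=0x3462
Completed: cp=U+3462 (starts at byte 0)
Byte[3]=E5: 3-byte lead, need 2 cont bytes. acc=0x5
Byte[4]=BE: continuation. acc=(acc<<6)|0x3E=0x17E
Byte[5]=9E: continuation. acc=(acc<<6)|0x1E=0x5F9E
Completed: cp=U+5F9E (starts at byte 3)
Byte[6]=2D: 1-byte ASCII. cp=U+002D
Byte[7]=F0: 4-byte lead, need 3 cont bytes. acc=0x0
Byte[8]=91: continuation. acc=(acc<<6)|0x11=0x11
Byte[9]=B4: continuation. acc=(acc<<6)|0x34=0x474
Byte[10]=9C: continuation. acc=(acc<<6)|0x1C=0x11D1C
Completed: cp=U+11D1C (starts at byte 7)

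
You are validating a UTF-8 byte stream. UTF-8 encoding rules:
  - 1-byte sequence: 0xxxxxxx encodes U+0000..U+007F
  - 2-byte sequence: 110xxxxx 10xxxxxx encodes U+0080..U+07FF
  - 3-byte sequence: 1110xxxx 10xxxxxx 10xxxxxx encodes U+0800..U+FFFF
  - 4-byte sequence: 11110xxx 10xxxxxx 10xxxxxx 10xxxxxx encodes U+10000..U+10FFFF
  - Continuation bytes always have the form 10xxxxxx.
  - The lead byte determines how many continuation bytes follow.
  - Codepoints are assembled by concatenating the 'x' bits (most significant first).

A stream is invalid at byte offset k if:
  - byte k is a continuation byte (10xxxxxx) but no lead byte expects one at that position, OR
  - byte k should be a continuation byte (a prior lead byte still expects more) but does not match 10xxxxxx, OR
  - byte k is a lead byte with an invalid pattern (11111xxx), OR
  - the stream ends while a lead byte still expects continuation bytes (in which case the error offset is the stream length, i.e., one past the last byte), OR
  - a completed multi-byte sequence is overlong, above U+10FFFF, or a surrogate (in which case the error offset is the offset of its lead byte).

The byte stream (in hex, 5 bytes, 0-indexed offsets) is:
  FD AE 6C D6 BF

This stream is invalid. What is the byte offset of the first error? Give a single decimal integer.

Byte[0]=FD: INVALID lead byte (not 0xxx/110x/1110/11110)

Answer: 0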